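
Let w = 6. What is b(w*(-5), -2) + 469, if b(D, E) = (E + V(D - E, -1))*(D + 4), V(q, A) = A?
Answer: 547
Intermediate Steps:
b(D, E) = (-1 + E)*(4 + D) (b(D, E) = (E - 1)*(D + 4) = (-1 + E)*(4 + D))
b(w*(-5), -2) + 469 = (-4 - 6*(-5) + 4*(-2) + (6*(-5))*(-2)) + 469 = (-4 - 1*(-30) - 8 - 30*(-2)) + 469 = (-4 + 30 - 8 + 60) + 469 = 78 + 469 = 547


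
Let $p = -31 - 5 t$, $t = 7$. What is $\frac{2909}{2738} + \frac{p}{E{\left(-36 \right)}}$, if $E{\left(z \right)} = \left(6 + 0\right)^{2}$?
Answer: $- \frac{3166}{4107} \approx -0.77088$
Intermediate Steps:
$E{\left(z \right)} = 36$ ($E{\left(z \right)} = 6^{2} = 36$)
$p = -66$ ($p = -31 - 35 = -66$)
$\frac{2909}{2738} + \frac{p}{E{\left(-36 \right)}} = \frac{2909}{2738} - \frac{66}{36} = 2909 \cdot \frac{1}{2738} - \frac{11}{6} = \frac{2909}{2738} - \frac{11}{6} = - \frac{3166}{4107}$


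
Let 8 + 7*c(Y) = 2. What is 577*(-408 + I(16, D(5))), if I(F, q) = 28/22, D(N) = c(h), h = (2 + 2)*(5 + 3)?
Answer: -2581498/11 ≈ -2.3468e+5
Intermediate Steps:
h = 32 (h = 4*8 = 32)
c(Y) = -6/7 (c(Y) = -8/7 + (⅐)*2 = -8/7 + 2/7 = -6/7)
D(N) = -6/7
I(F, q) = 14/11 (I(F, q) = 28*(1/22) = 14/11)
577*(-408 + I(16, D(5))) = 577*(-408 + 14/11) = 577*(-4474/11) = -2581498/11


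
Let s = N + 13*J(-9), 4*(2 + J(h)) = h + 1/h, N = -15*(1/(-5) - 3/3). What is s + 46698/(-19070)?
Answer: -6875477/171630 ≈ -40.060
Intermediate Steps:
N = 18 (N = -15*(1*(-⅕) - 3*⅓) = -15*(-⅕ - 1) = -15*(-6/5) = 18)
J(h) = -2 + h/4 + 1/(4*h) (J(h) = -2 + (h + 1/h)/4 = -2 + (h/4 + 1/(4*h)) = -2 + h/4 + 1/(4*h))
s = -677/18 (s = 18 + 13*((¼)*(1 - 9*(-8 - 9))/(-9)) = 18 + 13*((¼)*(-⅑)*(1 - 9*(-17))) = 18 + 13*((¼)*(-⅑)*(1 + 153)) = 18 + 13*((¼)*(-⅑)*154) = 18 + 13*(-77/18) = 18 - 1001/18 = -677/18 ≈ -37.611)
s + 46698/(-19070) = -677/18 + 46698/(-19070) = -677/18 + 46698*(-1/19070) = -677/18 - 23349/9535 = -6875477/171630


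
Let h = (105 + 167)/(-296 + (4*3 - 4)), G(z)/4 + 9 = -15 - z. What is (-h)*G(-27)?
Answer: 34/3 ≈ 11.333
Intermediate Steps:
G(z) = -96 - 4*z (G(z) = -36 + 4*(-15 - z) = -36 + (-60 - 4*z) = -96 - 4*z)
h = -17/18 (h = 272/(-296 + (12 - 4)) = 272/(-296 + 8) = 272/(-288) = 272*(-1/288) = -17/18 ≈ -0.94444)
(-h)*G(-27) = (-1*(-17/18))*(-96 - 4*(-27)) = 17*(-96 + 108)/18 = (17/18)*12 = 34/3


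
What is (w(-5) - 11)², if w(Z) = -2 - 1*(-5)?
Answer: 64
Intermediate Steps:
w(Z) = 3 (w(Z) = -2 + 5 = 3)
(w(-5) - 11)² = (3 - 11)² = (-8)² = 64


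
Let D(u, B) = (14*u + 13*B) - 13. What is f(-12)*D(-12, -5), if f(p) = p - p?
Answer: 0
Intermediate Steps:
D(u, B) = -13 + 13*B + 14*u (D(u, B) = (13*B + 14*u) - 13 = -13 + 13*B + 14*u)
f(p) = 0
f(-12)*D(-12, -5) = 0*(-13 + 13*(-5) + 14*(-12)) = 0*(-13 - 65 - 168) = 0*(-246) = 0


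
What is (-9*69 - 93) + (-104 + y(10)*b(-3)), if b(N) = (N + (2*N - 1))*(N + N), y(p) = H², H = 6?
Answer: 1342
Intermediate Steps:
y(p) = 36 (y(p) = 6² = 36)
b(N) = 2*N*(-1 + 3*N) (b(N) = (N + (-1 + 2*N))*(2*N) = (-1 + 3*N)*(2*N) = 2*N*(-1 + 3*N))
(-9*69 - 93) + (-104 + y(10)*b(-3)) = (-9*69 - 93) + (-104 + 36*(2*(-3)*(-1 + 3*(-3)))) = (-621 - 93) + (-104 + 36*(2*(-3)*(-1 - 9))) = -714 + (-104 + 36*(2*(-3)*(-10))) = -714 + (-104 + 36*60) = -714 + (-104 + 2160) = -714 + 2056 = 1342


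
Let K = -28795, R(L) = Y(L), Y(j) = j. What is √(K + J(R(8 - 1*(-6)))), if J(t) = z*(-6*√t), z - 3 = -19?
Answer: √(-28795 + 96*√14) ≈ 168.63*I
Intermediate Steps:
z = -16 (z = 3 - 19 = -16)
R(L) = L
J(t) = 96*√t (J(t) = -(-96)*√t = 96*√t)
√(K + J(R(8 - 1*(-6)))) = √(-28795 + 96*√(8 - 1*(-6))) = √(-28795 + 96*√(8 + 6)) = √(-28795 + 96*√14)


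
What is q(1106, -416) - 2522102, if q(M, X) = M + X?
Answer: -2521412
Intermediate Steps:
q(1106, -416) - 2522102 = (1106 - 416) - 2522102 = 690 - 2522102 = -2521412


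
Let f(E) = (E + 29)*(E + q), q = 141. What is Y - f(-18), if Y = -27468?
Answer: -28821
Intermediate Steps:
f(E) = (29 + E)*(141 + E) (f(E) = (E + 29)*(E + 141) = (29 + E)*(141 + E))
Y - f(-18) = -27468 - (4089 + (-18)**2 + 170*(-18)) = -27468 - (4089 + 324 - 3060) = -27468 - 1*1353 = -27468 - 1353 = -28821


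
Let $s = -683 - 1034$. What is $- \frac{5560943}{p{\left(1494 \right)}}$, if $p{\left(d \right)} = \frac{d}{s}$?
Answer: $\frac{9548139131}{1494} \approx 6.391 \cdot 10^{6}$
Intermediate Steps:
$s = -1717$ ($s = -683 - 1034 = -1717$)
$p{\left(d \right)} = - \frac{d}{1717}$ ($p{\left(d \right)} = \frac{d}{-1717} = d \left(- \frac{1}{1717}\right) = - \frac{d}{1717}$)
$- \frac{5560943}{p{\left(1494 \right)}} = - \frac{5560943}{\left(- \frac{1}{1717}\right) 1494} = - \frac{5560943}{- \frac{1494}{1717}} = \left(-5560943\right) \left(- \frac{1717}{1494}\right) = \frac{9548139131}{1494}$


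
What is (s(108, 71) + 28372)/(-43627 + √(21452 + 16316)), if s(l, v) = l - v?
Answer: -1239399443/1903277361 - 56818*√9442/1903277361 ≈ -0.65409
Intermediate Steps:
(s(108, 71) + 28372)/(-43627 + √(21452 + 16316)) = ((108 - 1*71) + 28372)/(-43627 + √(21452 + 16316)) = ((108 - 71) + 28372)/(-43627 + √37768) = (37 + 28372)/(-43627 + 2*√9442) = 28409/(-43627 + 2*√9442)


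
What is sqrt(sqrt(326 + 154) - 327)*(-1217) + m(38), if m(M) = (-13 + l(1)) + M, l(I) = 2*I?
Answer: 27 - 1217*sqrt(-327 + 4*sqrt(30)) ≈ 27.0 - 21257.0*I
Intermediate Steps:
m(M) = -11 + M (m(M) = (-13 + 2*1) + M = (-13 + 2) + M = -11 + M)
sqrt(sqrt(326 + 154) - 327)*(-1217) + m(38) = sqrt(sqrt(326 + 154) - 327)*(-1217) + (-11 + 38) = sqrt(sqrt(480) - 327)*(-1217) + 27 = sqrt(4*sqrt(30) - 327)*(-1217) + 27 = sqrt(-327 + 4*sqrt(30))*(-1217) + 27 = -1217*sqrt(-327 + 4*sqrt(30)) + 27 = 27 - 1217*sqrt(-327 + 4*sqrt(30))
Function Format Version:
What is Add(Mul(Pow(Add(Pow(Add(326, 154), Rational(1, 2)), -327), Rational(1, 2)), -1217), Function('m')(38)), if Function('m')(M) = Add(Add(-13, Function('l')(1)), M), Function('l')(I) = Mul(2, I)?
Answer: Add(27, Mul(-1217, Pow(Add(-327, Mul(4, Pow(30, Rational(1, 2)))), Rational(1, 2)))) ≈ Add(27.000, Mul(-21257., I))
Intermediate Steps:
Function('m')(M) = Add(-11, M) (Function('m')(M) = Add(Add(-13, Mul(2, 1)), M) = Add(Add(-13, 2), M) = Add(-11, M))
Add(Mul(Pow(Add(Pow(Add(326, 154), Rational(1, 2)), -327), Rational(1, 2)), -1217), Function('m')(38)) = Add(Mul(Pow(Add(Pow(Add(326, 154), Rational(1, 2)), -327), Rational(1, 2)), -1217), Add(-11, 38)) = Add(Mul(Pow(Add(Pow(480, Rational(1, 2)), -327), Rational(1, 2)), -1217), 27) = Add(Mul(Pow(Add(Mul(4, Pow(30, Rational(1, 2))), -327), Rational(1, 2)), -1217), 27) = Add(Mul(Pow(Add(-327, Mul(4, Pow(30, Rational(1, 2)))), Rational(1, 2)), -1217), 27) = Add(Mul(-1217, Pow(Add(-327, Mul(4, Pow(30, Rational(1, 2)))), Rational(1, 2))), 27) = Add(27, Mul(-1217, Pow(Add(-327, Mul(4, Pow(30, Rational(1, 2)))), Rational(1, 2))))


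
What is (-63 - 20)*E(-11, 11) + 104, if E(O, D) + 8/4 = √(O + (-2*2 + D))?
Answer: 270 - 166*I ≈ 270.0 - 166.0*I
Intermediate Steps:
E(O, D) = -2 + √(-4 + D + O) (E(O, D) = -2 + √(O + (-2*2 + D)) = -2 + √(O + (-4 + D)) = -2 + √(-4 + D + O))
(-63 - 20)*E(-11, 11) + 104 = (-63 - 20)*(-2 + √(-4 + 11 - 11)) + 104 = -83*(-2 + √(-4)) + 104 = -83*(-2 + 2*I) + 104 = (166 - 166*I) + 104 = 270 - 166*I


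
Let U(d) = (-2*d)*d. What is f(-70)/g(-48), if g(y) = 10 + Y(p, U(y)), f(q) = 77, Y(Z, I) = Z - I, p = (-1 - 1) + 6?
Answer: 77/4622 ≈ 0.016659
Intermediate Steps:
U(d) = -2*d²
p = 4 (p = -2 + 6 = 4)
g(y) = 14 + 2*y² (g(y) = 10 + (4 - (-2)*y²) = 10 + (4 + 2*y²) = 14 + 2*y²)
f(-70)/g(-48) = 77/(14 + 2*(-48)²) = 77/(14 + 2*2304) = 77/(14 + 4608) = 77/4622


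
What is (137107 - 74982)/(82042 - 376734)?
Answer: -62125/294692 ≈ -0.21081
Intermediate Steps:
(137107 - 74982)/(82042 - 376734) = 62125/(-294692) = 62125*(-1/294692) = -62125/294692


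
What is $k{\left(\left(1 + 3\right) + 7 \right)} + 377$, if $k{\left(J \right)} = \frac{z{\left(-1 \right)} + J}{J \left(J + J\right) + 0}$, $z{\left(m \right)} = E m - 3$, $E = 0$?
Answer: $\frac{45621}{121} \approx 377.03$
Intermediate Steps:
$z{\left(m \right)} = -3$ ($z{\left(m \right)} = 0 m - 3 = 0 - 3 = -3$)
$k{\left(J \right)} = \frac{-3 + J}{2 J^{2}}$ ($k{\left(J \right)} = \frac{-3 + J}{J \left(J + J\right) + 0} = \frac{-3 + J}{J 2 J + 0} = \frac{-3 + J}{2 J^{2} + 0} = \frac{-3 + J}{2 J^{2}}$)
$k{\left(\left(1 + 3\right) + 7 \right)} + 377 = \frac{-3 + \left(\left(1 + 3\right) + 7\right)}{2 \left(\left(1 + 3\right) + 7\right)^{2}} + 377 = \frac{-3 + \left(4 + 7\right)}{2 \left(4 + 7\right)^{2}} + 377 = \frac{-3 + 11}{2 \cdot 121} + 377 = \frac{1}{2} \cdot \frac{1}{121} \cdot 8 + 377 = \frac{4}{121} + 377 = \frac{45621}{121}$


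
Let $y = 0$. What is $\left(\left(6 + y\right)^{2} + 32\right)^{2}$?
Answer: $4624$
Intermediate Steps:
$\left(\left(6 + y\right)^{2} + 32\right)^{2} = \left(\left(6 + 0\right)^{2} + 32\right)^{2} = \left(6^{2} + 32\right)^{2} = \left(36 + 32\right)^{2} = 68^{2} = 4624$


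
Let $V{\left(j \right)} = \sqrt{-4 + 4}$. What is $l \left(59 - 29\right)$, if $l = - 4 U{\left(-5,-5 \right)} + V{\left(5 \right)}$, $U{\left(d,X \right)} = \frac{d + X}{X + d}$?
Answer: $-120$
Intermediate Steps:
$U{\left(d,X \right)} = 1$ ($U{\left(d,X \right)} = \frac{X + d}{X + d} = 1$)
$V{\left(j \right)} = 0$ ($V{\left(j \right)} = \sqrt{0} = 0$)
$l = -4$ ($l = \left(-4\right) 1 + 0 = -4 + 0 = -4$)
$l \left(59 - 29\right) = - 4 \left(59 - 29\right) = \left(-4\right) 30 = -120$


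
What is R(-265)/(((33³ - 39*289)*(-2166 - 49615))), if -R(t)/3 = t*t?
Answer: 1325/8032894 ≈ 0.00016495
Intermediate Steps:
R(t) = -3*t² (R(t) = -3*t*t = -3*t²)
R(-265)/(((33³ - 39*289)*(-2166 - 49615))) = (-3*(-265)²)/(((33³ - 39*289)*(-2166 - 49615))) = (-3*70225)/(((35937 - 11271)*(-51781))) = -210675/(24666*(-51781)) = -210675/(-1277230146) = -210675*(-1/1277230146) = 1325/8032894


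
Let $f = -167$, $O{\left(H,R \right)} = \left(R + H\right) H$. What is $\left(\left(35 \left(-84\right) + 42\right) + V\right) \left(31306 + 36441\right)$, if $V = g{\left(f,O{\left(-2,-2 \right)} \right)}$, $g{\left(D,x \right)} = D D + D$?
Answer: $1681751528$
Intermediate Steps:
$O{\left(H,R \right)} = H \left(H + R\right)$ ($O{\left(H,R \right)} = \left(H + R\right) H = H \left(H + R\right)$)
$g{\left(D,x \right)} = D + D^{2}$ ($g{\left(D,x \right)} = D^{2} + D = D + D^{2}$)
$V = 27722$ ($V = - 167 \left(1 - 167\right) = \left(-167\right) \left(-166\right) = 27722$)
$\left(\left(35 \left(-84\right) + 42\right) + V\right) \left(31306 + 36441\right) = \left(\left(35 \left(-84\right) + 42\right) + 27722\right) \left(31306 + 36441\right) = \left(\left(-2940 + 42\right) + 27722\right) 67747 = \left(-2898 + 27722\right) 67747 = 24824 \cdot 67747 = 1681751528$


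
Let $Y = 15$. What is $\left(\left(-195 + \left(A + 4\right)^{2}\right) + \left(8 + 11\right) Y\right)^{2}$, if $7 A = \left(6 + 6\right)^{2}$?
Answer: $\frac{1155592036}{2401} \approx 4.813 \cdot 10^{5}$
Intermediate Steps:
$A = \frac{144}{7}$ ($A = \frac{\left(6 + 6\right)^{2}}{7} = \frac{12^{2}}{7} = \frac{1}{7} \cdot 144 = \frac{144}{7} \approx 20.571$)
$\left(\left(-195 + \left(A + 4\right)^{2}\right) + \left(8 + 11\right) Y\right)^{2} = \left(\left(-195 + \left(\frac{144}{7} + 4\right)^{2}\right) + \left(8 + 11\right) 15\right)^{2} = \left(\left(-195 + \left(\frac{172}{7}\right)^{2}\right) + 19 \cdot 15\right)^{2} = \left(\left(-195 + \frac{29584}{49}\right) + 285\right)^{2} = \left(\frac{20029}{49} + 285\right)^{2} = \left(\frac{33994}{49}\right)^{2} = \frac{1155592036}{2401}$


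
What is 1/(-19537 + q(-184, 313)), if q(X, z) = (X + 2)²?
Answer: 1/13587 ≈ 7.3600e-5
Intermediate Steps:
q(X, z) = (2 + X)²
1/(-19537 + q(-184, 313)) = 1/(-19537 + (2 - 184)²) = 1/(-19537 + (-182)²) = 1/(-19537 + 33124) = 1/13587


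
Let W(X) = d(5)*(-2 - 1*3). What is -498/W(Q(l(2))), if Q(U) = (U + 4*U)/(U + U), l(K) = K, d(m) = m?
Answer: 498/25 ≈ 19.920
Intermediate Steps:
Q(U) = 5/2 (Q(U) = (5*U)/((2*U)) = (5*U)*(1/(2*U)) = 5/2)
W(X) = -25 (W(X) = 5*(-2 - 1*3) = 5*(-2 - 3) = 5*(-5) = -25)
-498/W(Q(l(2))) = -498/(-25) = -498*(-1/25) = 498/25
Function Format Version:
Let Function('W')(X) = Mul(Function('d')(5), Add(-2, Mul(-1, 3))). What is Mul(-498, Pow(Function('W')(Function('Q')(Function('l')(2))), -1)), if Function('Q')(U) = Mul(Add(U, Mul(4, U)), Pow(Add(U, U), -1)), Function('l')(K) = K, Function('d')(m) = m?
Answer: Rational(498, 25) ≈ 19.920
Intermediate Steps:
Function('Q')(U) = Rational(5, 2) (Function('Q')(U) = Mul(Mul(5, U), Pow(Mul(2, U), -1)) = Mul(Mul(5, U), Mul(Rational(1, 2), Pow(U, -1))) = Rational(5, 2))
Function('W')(X) = -25 (Function('W')(X) = Mul(5, Add(-2, Mul(-1, 3))) = Mul(5, Add(-2, -3)) = Mul(5, -5) = -25)
Mul(-498, Pow(Function('W')(Function('Q')(Function('l')(2))), -1)) = Mul(-498, Pow(-25, -1)) = Mul(-498, Rational(-1, 25)) = Rational(498, 25)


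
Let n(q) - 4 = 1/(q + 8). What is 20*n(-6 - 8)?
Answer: 230/3 ≈ 76.667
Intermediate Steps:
n(q) = 4 + 1/(8 + q) (n(q) = 4 + 1/(q + 8) = 4 + 1/(8 + q))
20*n(-6 - 8) = 20*((33 + 4*(-6 - 8))/(8 + (-6 - 8))) = 20*((33 + 4*(-14))/(8 - 14)) = 20*((33 - 56)/(-6)) = 20*(-1/6*(-23)) = 20*(23/6) = 230/3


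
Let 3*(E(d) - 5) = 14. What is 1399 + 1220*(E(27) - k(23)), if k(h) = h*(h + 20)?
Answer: -3580163/3 ≈ -1.1934e+6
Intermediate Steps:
E(d) = 29/3 (E(d) = 5 + (⅓)*14 = 5 + 14/3 = 29/3)
k(h) = h*(20 + h)
1399 + 1220*(E(27) - k(23)) = 1399 + 1220*(29/3 - 23*(20 + 23)) = 1399 + 1220*(29/3 - 23*43) = 1399 + 1220*(29/3 - 1*989) = 1399 + 1220*(29/3 - 989) = 1399 + 1220*(-2938/3) = 1399 - 3584360/3 = -3580163/3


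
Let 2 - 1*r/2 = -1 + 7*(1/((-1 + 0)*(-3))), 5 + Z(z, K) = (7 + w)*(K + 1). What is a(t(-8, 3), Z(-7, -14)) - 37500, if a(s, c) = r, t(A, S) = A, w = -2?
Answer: -112496/3 ≈ -37499.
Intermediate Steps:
Z(z, K) = 5*K (Z(z, K) = -5 + (7 - 2)*(K + 1) = -5 + 5*(1 + K) = -5 + (5 + 5*K) = 5*K)
r = 4/3 (r = 4 - 2*(-1 + 7*(1/((-1 + 0)*(-3)))) = 4 - 2*(-1 + 7*(-⅓/(-1))) = 4 - 2*(-1 + 7*(-1*(-⅓))) = 4 - 2*(-1 + 7*(⅓)) = 4 - 2*(-1 + 7/3) = 4 - 2*4/3 = 4 - 8/3 = 4/3 ≈ 1.3333)
a(s, c) = 4/3
a(t(-8, 3), Z(-7, -14)) - 37500 = 4/3 - 37500 = -112496/3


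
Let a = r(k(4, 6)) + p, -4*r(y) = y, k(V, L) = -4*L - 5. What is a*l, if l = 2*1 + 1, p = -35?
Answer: -333/4 ≈ -83.250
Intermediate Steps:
k(V, L) = -5 - 4*L
r(y) = -y/4
a = -111/4 (a = -(-5 - 4*6)/4 - 35 = -(-5 - 24)/4 - 35 = -1/4*(-29) - 35 = 29/4 - 35 = -111/4 ≈ -27.750)
l = 3 (l = 2 + 1 = 3)
a*l = -111/4*3 = -333/4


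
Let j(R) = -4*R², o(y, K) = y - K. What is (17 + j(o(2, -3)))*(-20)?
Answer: 1660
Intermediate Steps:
(17 + j(o(2, -3)))*(-20) = (17 - 4*(2 - 1*(-3))²)*(-20) = (17 - 4*(2 + 3)²)*(-20) = (17 - 4*5²)*(-20) = (17 - 4*25)*(-20) = (17 - 100)*(-20) = -83*(-20) = 1660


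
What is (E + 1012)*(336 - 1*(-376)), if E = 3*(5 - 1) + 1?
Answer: 729800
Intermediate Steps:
E = 13 (E = 3*4 + 1 = 12 + 1 = 13)
(E + 1012)*(336 - 1*(-376)) = (13 + 1012)*(336 - 1*(-376)) = 1025*(336 + 376) = 1025*712 = 729800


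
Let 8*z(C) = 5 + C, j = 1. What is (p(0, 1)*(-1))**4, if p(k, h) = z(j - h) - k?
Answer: 625/4096 ≈ 0.15259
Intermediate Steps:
z(C) = 5/8 + C/8 (z(C) = (5 + C)/8 = 5/8 + C/8)
p(k, h) = 3/4 - k - h/8 (p(k, h) = (5/8 + (1 - h)/8) - k = (5/8 + (1/8 - h/8)) - k = (3/4 - h/8) - k = 3/4 - k - h/8)
(p(0, 1)*(-1))**4 = ((3/4 - 1*0 - 1/8*1)*(-1))**4 = ((3/4 + 0 - 1/8)*(-1))**4 = ((5/8)*(-1))**4 = (-5/8)**4 = 625/4096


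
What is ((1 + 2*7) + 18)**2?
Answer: 1089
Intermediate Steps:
((1 + 2*7) + 18)**2 = ((1 + 14) + 18)**2 = (15 + 18)**2 = 33**2 = 1089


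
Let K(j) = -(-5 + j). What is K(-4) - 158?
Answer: -149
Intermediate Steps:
K(j) = 5 - j
K(-4) - 158 = (5 - 1*(-4)) - 158 = (5 + 4) - 158 = 9 - 158 = -149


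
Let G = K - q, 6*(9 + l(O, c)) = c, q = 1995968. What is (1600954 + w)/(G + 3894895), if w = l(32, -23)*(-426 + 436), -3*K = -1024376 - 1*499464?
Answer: 4802477/7220621 ≈ 0.66511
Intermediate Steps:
K = 1523840/3 (K = -(-1024376 - 1*499464)/3 = -(-1024376 - 499464)/3 = -⅓*(-1523840) = 1523840/3 ≈ 5.0795e+5)
l(O, c) = -9 + c/6
w = -385/3 (w = (-9 + (⅙)*(-23))*(-426 + 436) = (-9 - 23/6)*10 = -77/6*10 = -385/3 ≈ -128.33)
G = -4464064/3 (G = 1523840/3 - 1*1995968 = 1523840/3 - 1995968 = -4464064/3 ≈ -1.4880e+6)
(1600954 + w)/(G + 3894895) = (1600954 - 385/3)/(-4464064/3 + 3894895) = 4802477/(3*(7220621/3)) = (4802477/3)*(3/7220621) = 4802477/7220621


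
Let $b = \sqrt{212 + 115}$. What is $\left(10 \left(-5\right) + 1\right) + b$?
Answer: $-49 + \sqrt{327} \approx -30.917$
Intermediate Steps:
$b = \sqrt{327} \approx 18.083$
$\left(10 \left(-5\right) + 1\right) + b = \left(10 \left(-5\right) + 1\right) + \sqrt{327} = \left(-50 + 1\right) + \sqrt{327} = -49 + \sqrt{327}$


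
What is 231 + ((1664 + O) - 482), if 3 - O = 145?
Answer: 1271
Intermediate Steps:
O = -142 (O = 3 - 1*145 = 3 - 145 = -142)
231 + ((1664 + O) - 482) = 231 + ((1664 - 142) - 482) = 231 + (1522 - 482) = 231 + 1040 = 1271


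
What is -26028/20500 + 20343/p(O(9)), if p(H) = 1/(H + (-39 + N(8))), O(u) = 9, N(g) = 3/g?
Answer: -24709168431/41000 ≈ -6.0266e+5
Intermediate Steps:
p(H) = 1/(-309/8 + H) (p(H) = 1/(H + (-39 + 3/8)) = 1/(H - 309/8) = 1/(-309/8 + H))
-26028/20500 + 20343/p(O(9)) = -26028/20500 + 20343/((8/(-309 + 8*9))) = -26028*1/20500 + 20343/((8/(-309 + 72))) = -6507/5125 + 20343/((8/(-237))) = -6507/5125 + 20343/((8*(-1/237))) = -6507/5125 + 20343/(-8/237) = -6507/5125 + 20343*(-237/8) = -6507/5125 - 4821291/8 = -24709168431/41000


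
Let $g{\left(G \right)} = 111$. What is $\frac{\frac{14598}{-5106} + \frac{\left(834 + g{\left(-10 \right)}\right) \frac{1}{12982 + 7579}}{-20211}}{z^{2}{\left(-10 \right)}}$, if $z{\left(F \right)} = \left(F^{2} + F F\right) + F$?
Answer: $- \frac{168509053473}{2127735045221350} \approx -7.9196 \cdot 10^{-5}$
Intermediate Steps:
$z{\left(F \right)} = F + 2 F^{2}$ ($z{\left(F \right)} = \left(F^{2} + F^{2}\right) + F = 2 F^{2} + F = F + 2 F^{2}$)
$\frac{\frac{14598}{-5106} + \frac{\left(834 + g{\left(-10 \right)}\right) \frac{1}{12982 + 7579}}{-20211}}{z^{2}{\left(-10 \right)}} = \frac{\frac{14598}{-5106} + \frac{\left(834 + 111\right) \frac{1}{12982 + 7579}}{-20211}}{\left(- 10 \left(1 + 2 \left(-10\right)\right)\right)^{2}} = \frac{14598 \left(- \frac{1}{5106}\right) + \frac{945}{20561} \left(- \frac{1}{20211}\right)}{\left(- 10 \left(1 - 20\right)\right)^{2}} = \frac{- \frac{2433}{851} + 945 \cdot \frac{1}{20561} \left(- \frac{1}{20211}\right)}{\left(\left(-10\right) \left(-19\right)\right)^{2}} = \frac{- \frac{2433}{851} + \frac{945}{20561} \left(- \frac{1}{20211}\right)}{190^{2}} = \frac{- \frac{2433}{851} - \frac{315}{138519457}}{36100} = \left(- \frac{337018106946}{117880057907}\right) \frac{1}{36100} = - \frac{168509053473}{2127735045221350}$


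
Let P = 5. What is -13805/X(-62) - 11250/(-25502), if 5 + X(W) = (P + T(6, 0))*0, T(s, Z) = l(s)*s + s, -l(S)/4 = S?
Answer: 35211136/12751 ≈ 2761.4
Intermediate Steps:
l(S) = -4*S
T(s, Z) = s - 4*s² (T(s, Z) = (-4*s)*s + s = -4*s² + s = s - 4*s²)
X(W) = -5 (X(W) = -5 + (5 + 6*(1 - 4*6))*0 = -5 + (5 + 6*(1 - 24))*0 = -5 + (5 + 6*(-23))*0 = -5 + (5 - 138)*0 = -5 - 133*0 = -5 + 0 = -5)
-13805/X(-62) - 11250/(-25502) = -13805/(-5) - 11250/(-25502) = -13805*(-⅕) - 11250*(-1/25502) = 2761 + 5625/12751 = 35211136/12751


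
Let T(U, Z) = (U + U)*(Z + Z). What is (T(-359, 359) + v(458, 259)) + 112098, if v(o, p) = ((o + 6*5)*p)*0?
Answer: -403426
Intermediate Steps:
v(o, p) = 0 (v(o, p) = ((o + 30)*p)*0 = ((30 + o)*p)*0 = (p*(30 + o))*0 = 0)
T(U, Z) = 4*U*Z (T(U, Z) = (2*U)*(2*Z) = 4*U*Z)
(T(-359, 359) + v(458, 259)) + 112098 = (4*(-359)*359 + 0) + 112098 = (-515524 + 0) + 112098 = -515524 + 112098 = -403426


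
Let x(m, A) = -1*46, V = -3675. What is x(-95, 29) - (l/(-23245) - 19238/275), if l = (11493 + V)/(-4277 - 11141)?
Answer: 236108045913/9855763775 ≈ 23.956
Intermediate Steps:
l = -3909/7709 (l = (11493 - 3675)/(-4277 - 11141) = 7818/(-15418) = 7818*(-1/15418) = -3909/7709 ≈ -0.50707)
x(m, A) = -46
x(-95, 29) - (l/(-23245) - 19238/275) = -46 - (-3909/7709/(-23245) - 19238/275) = -46 - (-3909/7709*(-1/23245) - 19238*1/275) = -46 - (3909/179195705 - 19238/275) = -46 - 1*(-689473179563/9855763775) = -46 + 689473179563/9855763775 = 236108045913/9855763775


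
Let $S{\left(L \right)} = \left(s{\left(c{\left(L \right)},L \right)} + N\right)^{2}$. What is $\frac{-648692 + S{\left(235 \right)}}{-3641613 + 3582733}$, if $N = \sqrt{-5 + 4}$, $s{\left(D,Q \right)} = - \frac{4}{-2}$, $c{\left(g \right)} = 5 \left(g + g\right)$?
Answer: $\frac{648689}{58880} - \frac{i}{14720} \approx 11.017 - 6.7935 \cdot 10^{-5} i$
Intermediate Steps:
$c{\left(g \right)} = 10 g$ ($c{\left(g \right)} = 5 \cdot 2 g = 10 g$)
$s{\left(D,Q \right)} = 2$ ($s{\left(D,Q \right)} = \left(-4\right) \left(- \frac{1}{2}\right) = 2$)
$N = i$ ($N = \sqrt{-1} = i \approx 1.0 i$)
$S{\left(L \right)} = \left(2 + i\right)^{2}$
$\frac{-648692 + S{\left(235 \right)}}{-3641613 + 3582733} = \frac{-648692 + \left(2 + i\right)^{2}}{-3641613 + 3582733} = \frac{-648692 + \left(2 + i\right)^{2}}{-58880} = \left(-648692 + \left(2 + i\right)^{2}\right) \left(- \frac{1}{58880}\right) = \frac{7051}{640} - \frac{\left(2 + i\right)^{2}}{58880}$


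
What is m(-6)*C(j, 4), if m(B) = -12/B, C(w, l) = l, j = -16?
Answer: 8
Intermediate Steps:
m(-6)*C(j, 4) = -12/(-6)*4 = -12*(-1/6)*4 = 2*4 = 8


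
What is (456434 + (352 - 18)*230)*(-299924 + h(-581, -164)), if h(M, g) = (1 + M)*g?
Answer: -109212552216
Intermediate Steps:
h(M, g) = g*(1 + M)
(456434 + (352 - 18)*230)*(-299924 + h(-581, -164)) = (456434 + (352 - 18)*230)*(-299924 - 164*(1 - 581)) = (456434 + 334*230)*(-299924 - 164*(-580)) = (456434 + 76820)*(-299924 + 95120) = 533254*(-204804) = -109212552216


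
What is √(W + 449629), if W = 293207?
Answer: 2*√185709 ≈ 861.88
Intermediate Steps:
√(W + 449629) = √(293207 + 449629) = √742836 = 2*√185709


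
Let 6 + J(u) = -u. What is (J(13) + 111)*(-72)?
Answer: -6624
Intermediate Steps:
J(u) = -6 - u
(J(13) + 111)*(-72) = ((-6 - 1*13) + 111)*(-72) = ((-6 - 13) + 111)*(-72) = (-19 + 111)*(-72) = 92*(-72) = -6624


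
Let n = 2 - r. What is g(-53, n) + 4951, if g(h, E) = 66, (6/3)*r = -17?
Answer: 5017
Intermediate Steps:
r = -17/2 (r = (1/2)*(-17) = -17/2 ≈ -8.5000)
n = 21/2 (n = 2 - 1*(-17/2) = 2 + 17/2 = 21/2 ≈ 10.500)
g(-53, n) + 4951 = 66 + 4951 = 5017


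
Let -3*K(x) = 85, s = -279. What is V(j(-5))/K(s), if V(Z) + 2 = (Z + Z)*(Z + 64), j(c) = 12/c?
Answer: 22326/2125 ≈ 10.506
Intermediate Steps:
V(Z) = -2 + 2*Z*(64 + Z) (V(Z) = -2 + (Z + Z)*(Z + 64) = -2 + (2*Z)*(64 + Z) = -2 + 2*Z*(64 + Z))
K(x) = -85/3 (K(x) = -⅓*85 = -85/3)
V(j(-5))/K(s) = (-2 + 2*(12/(-5))² + 128*(12/(-5)))/(-85/3) = (-2 + 2*(12*(-⅕))² + 128*(12*(-⅕)))*(-3/85) = (-2 + 2*(-12/5)² + 128*(-12/5))*(-3/85) = (-2 + 2*(144/25) - 1536/5)*(-3/85) = (-2 + 288/25 - 1536/5)*(-3/85) = -7442/25*(-3/85) = 22326/2125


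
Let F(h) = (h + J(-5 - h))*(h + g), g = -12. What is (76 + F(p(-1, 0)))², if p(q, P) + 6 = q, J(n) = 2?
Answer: 29241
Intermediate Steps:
p(q, P) = -6 + q
F(h) = (-12 + h)*(2 + h) (F(h) = (h + 2)*(h - 12) = (2 + h)*(-12 + h) = (-12 + h)*(2 + h))
(76 + F(p(-1, 0)))² = (76 + (-24 + (-6 - 1)² - 10*(-6 - 1)))² = (76 + (-24 + (-7)² - 10*(-7)))² = (76 + (-24 + 49 + 70))² = (76 + 95)² = 171² = 29241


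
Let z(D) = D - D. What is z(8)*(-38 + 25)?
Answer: 0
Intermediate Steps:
z(D) = 0
z(8)*(-38 + 25) = 0*(-38 + 25) = 0*(-13) = 0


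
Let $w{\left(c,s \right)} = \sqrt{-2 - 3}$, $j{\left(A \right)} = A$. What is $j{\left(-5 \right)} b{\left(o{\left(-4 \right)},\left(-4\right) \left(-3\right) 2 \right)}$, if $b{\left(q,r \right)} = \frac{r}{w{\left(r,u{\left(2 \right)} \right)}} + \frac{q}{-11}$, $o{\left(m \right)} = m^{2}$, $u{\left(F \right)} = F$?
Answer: $\frac{80}{11} + 24 i \sqrt{5} \approx 7.2727 + 53.666 i$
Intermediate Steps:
$w{\left(c,s \right)} = i \sqrt{5}$ ($w{\left(c,s \right)} = \sqrt{-5} = i \sqrt{5}$)
$b{\left(q,r \right)} = - \frac{q}{11} - \frac{i r \sqrt{5}}{5}$ ($b{\left(q,r \right)} = \frac{r}{i \sqrt{5}} + \frac{q}{-11} = r \left(- \frac{i \sqrt{5}}{5}\right) + q \left(- \frac{1}{11}\right) = - \frac{i r \sqrt{5}}{5} - \frac{q}{11} = - \frac{q}{11} - \frac{i r \sqrt{5}}{5}$)
$j{\left(-5 \right)} b{\left(o{\left(-4 \right)},\left(-4\right) \left(-3\right) 2 \right)} = - 5 \left(- \frac{\left(-4\right)^{2}}{11} - \frac{i \left(-4\right) \left(-3\right) 2 \sqrt{5}}{5}\right) = - 5 \left(\left(- \frac{1}{11}\right) 16 - \frac{i 12 \cdot 2 \sqrt{5}}{5}\right) = - 5 \left(- \frac{16}{11} - \frac{1}{5} i 24 \sqrt{5}\right) = - 5 \left(- \frac{16}{11} - \frac{24 i \sqrt{5}}{5}\right) = \frac{80}{11} + 24 i \sqrt{5}$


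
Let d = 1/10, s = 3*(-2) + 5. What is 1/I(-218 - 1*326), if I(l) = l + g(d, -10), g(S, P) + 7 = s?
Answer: -1/552 ≈ -0.0018116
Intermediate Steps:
s = -1 (s = -6 + 5 = -1)
d = ⅒ ≈ 0.10000
g(S, P) = -8 (g(S, P) = -7 - 1 = -8)
I(l) = -8 + l (I(l) = l - 8 = -8 + l)
1/I(-218 - 1*326) = 1/(-8 + (-218 - 1*326)) = 1/(-8 + (-218 - 326)) = 1/(-8 - 544) = 1/(-552) = -1/552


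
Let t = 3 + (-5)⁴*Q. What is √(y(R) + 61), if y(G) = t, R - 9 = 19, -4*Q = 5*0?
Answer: 8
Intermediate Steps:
Q = 0 (Q = -5*0/4 = -¼*0 = 0)
R = 28 (R = 9 + 19 = 28)
t = 3 (t = 3 + (-5)⁴*0 = 3 + 625*0 = 3 + 0 = 3)
y(G) = 3
√(y(R) + 61) = √(3 + 61) = √64 = 8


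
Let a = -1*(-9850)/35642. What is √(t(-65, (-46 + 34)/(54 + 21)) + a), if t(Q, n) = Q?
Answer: 36*I*√15860690/17821 ≈ 8.0451*I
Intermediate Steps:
a = 4925/17821 (a = 9850*(1/35642) = 4925/17821 ≈ 0.27636)
√(t(-65, (-46 + 34)/(54 + 21)) + a) = √(-65 + 4925/17821) = √(-1153440/17821) = 36*I*√15860690/17821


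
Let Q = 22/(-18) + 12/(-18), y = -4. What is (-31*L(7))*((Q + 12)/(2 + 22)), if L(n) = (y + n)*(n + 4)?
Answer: -31031/72 ≈ -430.99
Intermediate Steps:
Q = -17/9 (Q = 22*(-1/18) + 12*(-1/18) = -11/9 - 2/3 = -17/9 ≈ -1.8889)
L(n) = (-4 + n)*(4 + n) (L(n) = (-4 + n)*(n + 4) = (-4 + n)*(4 + n))
(-31*L(7))*((Q + 12)/(2 + 22)) = (-31*(-16 + 7**2))*((-17/9 + 12)/(2 + 22)) = (-31*(-16 + 49))*((91/9)/24) = (-31*33)*((91/9)*(1/24)) = -1023*91/216 = -31031/72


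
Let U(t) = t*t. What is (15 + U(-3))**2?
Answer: 576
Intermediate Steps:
U(t) = t**2
(15 + U(-3))**2 = (15 + (-3)**2)**2 = (15 + 9)**2 = 24**2 = 576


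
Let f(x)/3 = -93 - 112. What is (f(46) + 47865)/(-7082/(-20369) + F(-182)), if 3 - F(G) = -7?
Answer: 481217625/105386 ≈ 4566.2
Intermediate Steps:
F(G) = 10 (F(G) = 3 - 1*(-7) = 3 + 7 = 10)
f(x) = -615 (f(x) = 3*(-93 - 112) = 3*(-205) = -615)
(f(46) + 47865)/(-7082/(-20369) + F(-182)) = (-615 + 47865)/(-7082/(-20369) + 10) = 47250/(-7082*(-1/20369) + 10) = 47250/(7082/20369 + 10) = 47250/(210772/20369) = 47250*(20369/210772) = 481217625/105386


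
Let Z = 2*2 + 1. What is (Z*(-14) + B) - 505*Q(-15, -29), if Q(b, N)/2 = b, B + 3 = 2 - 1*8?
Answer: 15071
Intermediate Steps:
B = -9 (B = -3 + (2 - 1*8) = -3 + (2 - 8) = -3 - 6 = -9)
Q(b, N) = 2*b
Z = 5 (Z = 4 + 1 = 5)
(Z*(-14) + B) - 505*Q(-15, -29) = (5*(-14) - 9) - 1010*(-15) = (-70 - 9) - 505*(-30) = -79 + 15150 = 15071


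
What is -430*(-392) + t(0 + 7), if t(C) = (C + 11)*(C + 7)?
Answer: 168812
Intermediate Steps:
t(C) = (7 + C)*(11 + C) (t(C) = (11 + C)*(7 + C) = (7 + C)*(11 + C))
-430*(-392) + t(0 + 7) = -430*(-392) + (77 + (0 + 7)**2 + 18*(0 + 7)) = 168560 + (77 + 7**2 + 18*7) = 168560 + (77 + 49 + 126) = 168560 + 252 = 168812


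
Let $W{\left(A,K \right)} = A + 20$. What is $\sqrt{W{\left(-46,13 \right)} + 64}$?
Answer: $\sqrt{38} \approx 6.1644$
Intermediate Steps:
$W{\left(A,K \right)} = 20 + A$
$\sqrt{W{\left(-46,13 \right)} + 64} = \sqrt{\left(20 - 46\right) + 64} = \sqrt{-26 + 64} = \sqrt{38}$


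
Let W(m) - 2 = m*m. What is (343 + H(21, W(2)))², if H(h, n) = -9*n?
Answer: 83521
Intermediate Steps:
W(m) = 2 + m² (W(m) = 2 + m*m = 2 + m²)
(343 + H(21, W(2)))² = (343 - 9*(2 + 2²))² = (343 - 9*(2 + 4))² = (343 - 9*6)² = (343 - 54)² = 289² = 83521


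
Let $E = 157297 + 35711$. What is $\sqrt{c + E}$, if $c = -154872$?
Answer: $2 \sqrt{9534} \approx 195.28$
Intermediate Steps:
$E = 193008$
$\sqrt{c + E} = \sqrt{-154872 + 193008} = \sqrt{38136} = 2 \sqrt{9534}$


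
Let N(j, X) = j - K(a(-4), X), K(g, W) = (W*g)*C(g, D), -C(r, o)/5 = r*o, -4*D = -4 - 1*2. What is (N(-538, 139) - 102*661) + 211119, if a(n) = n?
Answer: 159839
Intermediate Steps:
D = 3/2 (D = -(-4 - 1*2)/4 = -(-4 - 2)/4 = -¼*(-6) = 3/2 ≈ 1.5000)
C(r, o) = -5*o*r (C(r, o) = -5*r*o = -5*o*r)
K(g, W) = -15*W*g²/2 (K(g, W) = (W*g)*(-5*3/2*g) = (W*g)*(-15*g/2) = -15*W*g²/2)
N(j, X) = j + 120*X (N(j, X) = j - (-15)*X*(-4)²/2 = j - (-15)*X*16/2 = j - (-120)*X = j + 120*X)
(N(-538, 139) - 102*661) + 211119 = ((-538 + 120*139) - 102*661) + 211119 = ((-538 + 16680) - 67422) + 211119 = (16142 - 67422) + 211119 = -51280 + 211119 = 159839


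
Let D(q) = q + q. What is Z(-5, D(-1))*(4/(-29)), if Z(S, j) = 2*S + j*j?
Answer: 24/29 ≈ 0.82759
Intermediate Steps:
D(q) = 2*q
Z(S, j) = j² + 2*S (Z(S, j) = 2*S + j² = j² + 2*S)
Z(-5, D(-1))*(4/(-29)) = ((2*(-1))² + 2*(-5))*(4/(-29)) = ((-2)² - 10)*(4*(-1/29)) = (4 - 10)*(-4/29) = -6*(-4/29) = 24/29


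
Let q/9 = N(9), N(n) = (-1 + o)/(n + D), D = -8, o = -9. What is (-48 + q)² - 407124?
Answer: -388080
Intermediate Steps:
N(n) = -10/(-8 + n) (N(n) = (-1 - 9)/(n - 8) = -10/(-8 + n))
q = -90 (q = 9*(-10/(-8 + 9)) = 9*(-10/1) = 9*(-10*1) = 9*(-10) = -90)
(-48 + q)² - 407124 = (-48 - 90)² - 407124 = (-138)² - 407124 = 19044 - 407124 = -388080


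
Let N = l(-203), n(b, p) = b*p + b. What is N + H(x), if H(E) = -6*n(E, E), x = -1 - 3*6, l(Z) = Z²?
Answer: 39157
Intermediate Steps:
n(b, p) = b + b*p
x = -19 (x = -1 - 18 = -19)
N = 41209 (N = (-203)² = 41209)
H(E) = -6*E*(1 + E)
N + H(x) = 41209 - 6*(-19)*(1 - 19) = 41209 - 6*(-19)*(-18) = 41209 - 2052 = 39157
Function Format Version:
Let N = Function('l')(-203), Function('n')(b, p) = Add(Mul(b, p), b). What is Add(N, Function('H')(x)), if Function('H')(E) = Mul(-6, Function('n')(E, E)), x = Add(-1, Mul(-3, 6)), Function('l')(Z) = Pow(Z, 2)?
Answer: 39157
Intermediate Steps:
Function('n')(b, p) = Add(b, Mul(b, p))
x = -19 (x = Add(-1, -18) = -19)
N = 41209 (N = Pow(-203, 2) = 41209)
Function('H')(E) = Mul(-6, E, Add(1, E)) (Function('H')(E) = Mul(-6, Mul(E, Add(1, E))) = Mul(-6, E, Add(1, E)))
Add(N, Function('H')(x)) = Add(41209, Mul(-6, -19, Add(1, -19))) = Add(41209, Mul(-6, -19, -18)) = Add(41209, -2052) = 39157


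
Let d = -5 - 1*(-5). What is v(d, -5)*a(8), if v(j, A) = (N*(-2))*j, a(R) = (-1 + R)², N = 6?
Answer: 0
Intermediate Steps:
d = 0 (d = -5 + 5 = 0)
v(j, A) = -12*j (v(j, A) = (6*(-2))*j = -12*j)
v(d, -5)*a(8) = (-12*0)*(-1 + 8)² = 0*7² = 0*49 = 0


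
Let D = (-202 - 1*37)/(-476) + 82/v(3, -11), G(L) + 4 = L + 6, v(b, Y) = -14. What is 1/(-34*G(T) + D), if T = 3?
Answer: -476/83469 ≈ -0.0057027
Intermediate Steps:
G(L) = 2 + L (G(L) = -4 + (L + 6) = -4 + (6 + L) = 2 + L)
D = -2549/476 (D = (-202 - 1*37)/(-476) + 82/(-14) = (-202 - 37)*(-1/476) + 82*(-1/14) = -239*(-1/476) - 41/7 = 239/476 - 41/7 = -2549/476 ≈ -5.3550)
1/(-34*G(T) + D) = 1/(-34*(2 + 3) - 2549/476) = 1/(-34*5 - 2549/476) = 1/(-170 - 2549/476) = 1/(-83469/476) = -476/83469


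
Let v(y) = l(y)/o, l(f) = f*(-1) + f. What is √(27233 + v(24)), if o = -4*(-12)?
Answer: √27233 ≈ 165.02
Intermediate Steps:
l(f) = 0 (l(f) = -f + f = 0)
o = 48
v(y) = 0 (v(y) = 0/48 = 0*(1/48) = 0)
√(27233 + v(24)) = √(27233 + 0) = √27233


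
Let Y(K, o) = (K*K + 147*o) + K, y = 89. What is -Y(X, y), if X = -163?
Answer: -39489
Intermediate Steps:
Y(K, o) = K + K² + 147*o (Y(K, o) = (K² + 147*o) + K = K + K² + 147*o)
-Y(X, y) = -(-163 + (-163)² + 147*89) = -(-163 + 26569 + 13083) = -1*39489 = -39489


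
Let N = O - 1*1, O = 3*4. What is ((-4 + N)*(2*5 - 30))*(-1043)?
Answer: 146020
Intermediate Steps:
O = 12
N = 11 (N = 12 - 1*1 = 12 - 1 = 11)
((-4 + N)*(2*5 - 30))*(-1043) = ((-4 + 11)*(2*5 - 30))*(-1043) = (7*(10 - 30))*(-1043) = (7*(-20))*(-1043) = -140*(-1043) = 146020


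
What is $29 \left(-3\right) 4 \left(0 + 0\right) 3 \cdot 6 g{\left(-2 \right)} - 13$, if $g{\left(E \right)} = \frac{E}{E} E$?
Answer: $-13$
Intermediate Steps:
$g{\left(E \right)} = E$ ($g{\left(E \right)} = 1 E = E$)
$29 \left(-3\right) 4 \left(0 + 0\right) 3 \cdot 6 g{\left(-2 \right)} - 13 = 29 \left(-3\right) 4 \left(0 + 0\right) 3 \cdot 6 \left(-2\right) - 13 = 29 \left(- 12 \cdot 0 \cdot 18 \left(-2\right)\right) - 13 = 29 \left(- 12 \cdot 0 \left(-36\right)\right) - 13 = 29 \left(\left(-12\right) 0\right) - 13 = 29 \cdot 0 - 13 = 0 - 13 = -13$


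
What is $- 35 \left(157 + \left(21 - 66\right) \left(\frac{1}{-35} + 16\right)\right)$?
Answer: $19660$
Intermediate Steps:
$- 35 \left(157 + \left(21 - 66\right) \left(\frac{1}{-35} + 16\right)\right) = - 35 \left(157 - 45 \left(- \frac{1}{35} + 16\right)\right) = - 35 \left(157 - \frac{5031}{7}\right) = \left(-35\right) \left(- \frac{3932}{7}\right) = 19660$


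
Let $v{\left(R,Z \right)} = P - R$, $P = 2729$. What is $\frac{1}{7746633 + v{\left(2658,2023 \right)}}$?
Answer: $\frac{1}{7746704} \approx 1.2909 \cdot 10^{-7}$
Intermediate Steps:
$v{\left(R,Z \right)} = 2729 - R$
$\frac{1}{7746633 + v{\left(2658,2023 \right)}} = \frac{1}{7746633 + \left(2729 - 2658\right)} = \frac{1}{7746633 + 71} = \frac{1}{7746704}$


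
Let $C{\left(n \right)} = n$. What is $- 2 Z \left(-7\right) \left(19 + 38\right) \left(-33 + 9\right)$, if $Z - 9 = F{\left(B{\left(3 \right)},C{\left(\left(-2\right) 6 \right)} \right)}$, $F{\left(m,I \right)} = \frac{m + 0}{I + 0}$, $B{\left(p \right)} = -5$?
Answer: $-180348$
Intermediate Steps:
$F{\left(m,I \right)} = \frac{m}{I}$
$Z = \frac{113}{12}$ ($Z = 9 - \frac{5}{\left(-2\right) 6} = 9 - \frac{5}{-12} = 9 - - \frac{5}{12} = 9 + \frac{5}{12} = \frac{113}{12} \approx 9.4167$)
$- 2 Z \left(-7\right) \left(19 + 38\right) \left(-33 + 9\right) = \left(-2\right) \frac{113}{12} \left(-7\right) \left(19 + 38\right) \left(-33 + 9\right) = \left(- \frac{113}{6}\right) \left(-7\right) 57 \left(-24\right) = \frac{791}{6} \left(-1368\right) = -180348$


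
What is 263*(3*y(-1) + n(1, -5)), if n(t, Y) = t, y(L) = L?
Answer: -526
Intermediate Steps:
263*(3*y(-1) + n(1, -5)) = 263*(3*(-1) + 1) = 263*(-3 + 1) = 263*(-2) = -526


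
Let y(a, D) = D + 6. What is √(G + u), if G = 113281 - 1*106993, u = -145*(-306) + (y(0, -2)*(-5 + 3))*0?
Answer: √50658 ≈ 225.07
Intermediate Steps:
y(a, D) = 6 + D
u = 44370 (u = -145*(-306) + ((6 - 2)*(-5 + 3))*0 = 44370 + (4*(-2))*0 = 44370 - 8*0 = 44370 + 0 = 44370)
G = 6288 (G = 113281 - 106993 = 6288)
√(G + u) = √(6288 + 44370) = √50658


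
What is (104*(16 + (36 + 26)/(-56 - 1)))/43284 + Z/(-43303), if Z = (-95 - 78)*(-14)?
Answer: -536886034/26709160491 ≈ -0.020101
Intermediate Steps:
Z = 2422 (Z = -173*(-14) = 2422)
(104*(16 + (36 + 26)/(-56 - 1)))/43284 + Z/(-43303) = (104*(16 + (36 + 26)/(-56 - 1)))/43284 + 2422/(-43303) = (104*(16 + 62/(-57)))*(1/43284) + 2422*(-1/43303) = (104*(16 + 62*(-1/57)))*(1/43284) - 2422/43303 = (104*(16 - 62/57))*(1/43284) - 2422/43303 = (104*(850/57))*(1/43284) - 2422/43303 = (88400/57)*(1/43284) - 2422/43303 = 22100/616797 - 2422/43303 = -536886034/26709160491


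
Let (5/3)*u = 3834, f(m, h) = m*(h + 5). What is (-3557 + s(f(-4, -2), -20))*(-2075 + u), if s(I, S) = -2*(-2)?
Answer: -4004231/5 ≈ -8.0085e+5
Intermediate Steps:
f(m, h) = m*(5 + h)
u = 11502/5 (u = (3/5)*3834 = 11502/5 ≈ 2300.4)
s(I, S) = 4
(-3557 + s(f(-4, -2), -20))*(-2075 + u) = (-3557 + 4)*(-2075 + 11502/5) = -3553*1127/5 = -4004231/5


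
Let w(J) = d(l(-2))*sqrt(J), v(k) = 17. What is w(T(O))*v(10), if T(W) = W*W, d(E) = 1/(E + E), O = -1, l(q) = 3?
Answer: 17/6 ≈ 2.8333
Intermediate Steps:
d(E) = 1/(2*E)
T(W) = W**2
w(J) = sqrt(J)/6 (w(J) = ((1/2)/3)*sqrt(J) = ((1/2)*(1/3))*sqrt(J) = sqrt(J)/6)
w(T(O))*v(10) = (sqrt((-1)**2)/6)*17 = (sqrt(1)/6)*17 = ((1/6)*1)*17 = (1/6)*17 = 17/6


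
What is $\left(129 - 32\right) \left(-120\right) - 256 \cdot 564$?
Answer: $-156024$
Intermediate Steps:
$\left(129 - 32\right) \left(-120\right) - 256 \cdot 564 = 97 \left(-120\right) - 144384 = -11640 - 144384 = -156024$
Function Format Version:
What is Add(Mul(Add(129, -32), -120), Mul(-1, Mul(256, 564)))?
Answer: -156024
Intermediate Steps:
Add(Mul(Add(129, -32), -120), Mul(-1, Mul(256, 564))) = Add(Mul(97, -120), Mul(-1, 144384)) = Add(-11640, -144384) = -156024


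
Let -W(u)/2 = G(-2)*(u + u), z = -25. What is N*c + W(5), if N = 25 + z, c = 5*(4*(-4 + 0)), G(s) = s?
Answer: 40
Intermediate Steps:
W(u) = 8*u (W(u) = -(-4)*(u + u) = -(-4)*2*u = -(-8)*u = 8*u)
c = -80 (c = 5*(4*(-4)) = 5*(-16) = -80)
N = 0 (N = 25 - 25 = 0)
N*c + W(5) = 0*(-80) + 8*5 = 0 + 40 = 40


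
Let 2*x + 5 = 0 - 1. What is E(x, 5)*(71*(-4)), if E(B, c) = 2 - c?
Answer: 852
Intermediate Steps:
x = -3 (x = -5/2 + (0 - 1)/2 = -5/2 + (1/2)*(-1) = -5/2 - 1/2 = -3)
E(x, 5)*(71*(-4)) = (2 - 1*5)*(71*(-4)) = (2 - 5)*(-284) = -3*(-284) = 852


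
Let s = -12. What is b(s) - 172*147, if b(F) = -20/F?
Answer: -75847/3 ≈ -25282.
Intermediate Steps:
b(s) - 172*147 = -20/(-12) - 172*147 = -20*(-1/12) - 25284 = 5/3 - 25284 = -75847/3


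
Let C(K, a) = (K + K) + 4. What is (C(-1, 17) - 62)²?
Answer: 3600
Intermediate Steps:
C(K, a) = 4 + 2*K (C(K, a) = 2*K + 4 = 4 + 2*K)
(C(-1, 17) - 62)² = ((4 + 2*(-1)) - 62)² = ((4 - 2) - 62)² = (2 - 62)² = (-60)² = 3600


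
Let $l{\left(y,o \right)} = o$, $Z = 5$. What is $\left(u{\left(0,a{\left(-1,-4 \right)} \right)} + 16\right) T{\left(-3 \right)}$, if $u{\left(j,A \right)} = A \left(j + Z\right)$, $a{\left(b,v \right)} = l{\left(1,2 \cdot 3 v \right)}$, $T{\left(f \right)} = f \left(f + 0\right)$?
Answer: $-936$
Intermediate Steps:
$T{\left(f \right)} = f^{2}$ ($T{\left(f \right)} = f f = f^{2}$)
$a{\left(b,v \right)} = 6 v$ ($a{\left(b,v \right)} = 2 \cdot 3 v = 6 v$)
$u{\left(j,A \right)} = A \left(5 + j\right)$ ($u{\left(j,A \right)} = A \left(j + 5\right) = A \left(5 + j\right)$)
$\left(u{\left(0,a{\left(-1,-4 \right)} \right)} + 16\right) T{\left(-3 \right)} = \left(6 \left(-4\right) \left(5 + 0\right) + 16\right) \left(-3\right)^{2} = \left(\left(-24\right) 5 + 16\right) 9 = \left(-120 + 16\right) 9 = \left(-104\right) 9 = -936$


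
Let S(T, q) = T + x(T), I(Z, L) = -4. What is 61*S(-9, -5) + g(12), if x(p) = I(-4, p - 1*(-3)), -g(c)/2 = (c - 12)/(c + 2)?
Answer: -793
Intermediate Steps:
g(c) = -2*(-12 + c)/(2 + c) (g(c) = -2*(c - 12)/(c + 2) = -2*(-12 + c)/(2 + c))
x(p) = -4
S(T, q) = -4 + T (S(T, q) = T - 4 = -4 + T)
61*S(-9, -5) + g(12) = 61*(-4 - 9) + 2*(12 - 1*12)/(2 + 12) = 61*(-13) + 2*(12 - 12)/14 = -793 + 2*(1/14)*0 = -793 + 0 = -793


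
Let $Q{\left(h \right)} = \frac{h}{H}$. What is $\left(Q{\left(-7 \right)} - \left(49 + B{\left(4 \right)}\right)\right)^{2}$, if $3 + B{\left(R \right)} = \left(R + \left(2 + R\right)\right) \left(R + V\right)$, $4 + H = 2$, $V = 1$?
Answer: $\frac{34225}{4} \approx 8556.3$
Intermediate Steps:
$H = -2$ ($H = -4 + 2 = -2$)
$B{\left(R \right)} = -3 + \left(1 + R\right) \left(2 + 2 R\right)$ ($B{\left(R \right)} = -3 + \left(R + \left(2 + R\right)\right) \left(R + 1\right) = -3 + \left(2 + 2 R\right) \left(1 + R\right) = -3 + \left(1 + R\right) \left(2 + 2 R\right)$)
$Q{\left(h \right)} = - \frac{h}{2}$ ($Q{\left(h \right)} = \frac{h}{-2} = h \left(- \frac{1}{2}\right) = - \frac{h}{2}$)
$\left(Q{\left(-7 \right)} - \left(49 + B{\left(4 \right)}\right)\right)^{2} = \left(\left(- \frac{1}{2}\right) \left(-7\right) - \left(48 + 16 + 32\right)\right)^{2} = \left(\frac{7}{2} - \left(64 + 32\right)\right)^{2} = \left(\frac{7}{2} - 96\right)^{2} = \left(- \frac{185}{2}\right)^{2} = \frac{34225}{4}$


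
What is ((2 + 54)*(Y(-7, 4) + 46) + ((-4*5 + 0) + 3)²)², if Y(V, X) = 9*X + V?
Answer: 20151121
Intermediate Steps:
Y(V, X) = V + 9*X
((2 + 54)*(Y(-7, 4) + 46) + ((-4*5 + 0) + 3)²)² = ((2 + 54)*((-7 + 9*4) + 46) + ((-4*5 + 0) + 3)²)² = (56*((-7 + 36) + 46) + ((-20 + 0) + 3)²)² = (56*(29 + 46) + (-20 + 3)²)² = (56*75 + (-17)²)² = (4200 + 289)² = 4489² = 20151121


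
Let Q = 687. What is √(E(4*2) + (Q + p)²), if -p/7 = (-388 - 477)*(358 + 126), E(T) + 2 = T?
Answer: √8592560728255 ≈ 2.9313e+6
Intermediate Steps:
E(T) = -2 + T
p = 2930620 (p = -7*(-388 - 477)*(358 + 126) = -(-6055)*484 = -7*(-418660) = 2930620)
√(E(4*2) + (Q + p)²) = √((-2 + 4*2) + (687 + 2930620)²) = √((-2 + 8) + 2931307²) = √(6 + 8592560728249) = √8592560728255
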